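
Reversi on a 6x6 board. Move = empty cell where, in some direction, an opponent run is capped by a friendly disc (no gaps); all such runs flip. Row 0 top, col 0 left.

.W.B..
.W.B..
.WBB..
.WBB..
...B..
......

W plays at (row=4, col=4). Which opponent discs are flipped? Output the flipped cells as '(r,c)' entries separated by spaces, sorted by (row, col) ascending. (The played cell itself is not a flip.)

Answer: (2,2) (3,3)

Derivation:
Dir NW: opp run (3,3) (2,2) capped by W -> flip
Dir N: first cell '.' (not opp) -> no flip
Dir NE: first cell '.' (not opp) -> no flip
Dir W: opp run (4,3), next='.' -> no flip
Dir E: first cell '.' (not opp) -> no flip
Dir SW: first cell '.' (not opp) -> no flip
Dir S: first cell '.' (not opp) -> no flip
Dir SE: first cell '.' (not opp) -> no flip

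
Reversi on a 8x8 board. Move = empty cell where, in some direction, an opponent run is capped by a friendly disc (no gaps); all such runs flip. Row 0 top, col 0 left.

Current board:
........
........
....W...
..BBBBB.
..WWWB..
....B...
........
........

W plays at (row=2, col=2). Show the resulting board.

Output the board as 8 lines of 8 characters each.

Answer: ........
........
..W.W...
..WWBBB.
..WWWB..
....B...
........
........

Derivation:
Place W at (2,2); scan 8 dirs for brackets.
Dir NW: first cell '.' (not opp) -> no flip
Dir N: first cell '.' (not opp) -> no flip
Dir NE: first cell '.' (not opp) -> no flip
Dir W: first cell '.' (not opp) -> no flip
Dir E: first cell '.' (not opp) -> no flip
Dir SW: first cell '.' (not opp) -> no flip
Dir S: opp run (3,2) capped by W -> flip
Dir SE: opp run (3,3) capped by W -> flip
All flips: (3,2) (3,3)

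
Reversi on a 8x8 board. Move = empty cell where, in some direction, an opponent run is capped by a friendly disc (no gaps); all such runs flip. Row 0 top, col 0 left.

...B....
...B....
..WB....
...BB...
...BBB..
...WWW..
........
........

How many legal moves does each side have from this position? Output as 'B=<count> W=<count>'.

-- B to move --
(1,1): flips 1 -> legal
(1,2): no bracket -> illegal
(2,1): flips 1 -> legal
(3,1): flips 1 -> legal
(3,2): no bracket -> illegal
(4,2): no bracket -> illegal
(4,6): no bracket -> illegal
(5,2): no bracket -> illegal
(5,6): no bracket -> illegal
(6,2): flips 1 -> legal
(6,3): flips 2 -> legal
(6,4): flips 1 -> legal
(6,5): flips 2 -> legal
(6,6): flips 1 -> legal
B mobility = 8
-- W to move --
(0,2): no bracket -> illegal
(0,4): flips 1 -> legal
(1,2): no bracket -> illegal
(1,4): no bracket -> illegal
(2,4): flips 3 -> legal
(2,5): no bracket -> illegal
(3,2): flips 1 -> legal
(3,5): flips 2 -> legal
(3,6): flips 1 -> legal
(4,2): no bracket -> illegal
(4,6): no bracket -> illegal
(5,2): no bracket -> illegal
(5,6): no bracket -> illegal
W mobility = 5

Answer: B=8 W=5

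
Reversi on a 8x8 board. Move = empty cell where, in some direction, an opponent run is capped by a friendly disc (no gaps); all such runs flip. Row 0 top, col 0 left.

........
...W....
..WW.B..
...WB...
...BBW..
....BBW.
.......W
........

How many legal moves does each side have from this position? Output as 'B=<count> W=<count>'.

-- B to move --
(0,2): no bracket -> illegal
(0,3): flips 3 -> legal
(0,4): no bracket -> illegal
(1,1): flips 2 -> legal
(1,2): flips 1 -> legal
(1,4): no bracket -> illegal
(2,1): no bracket -> illegal
(2,4): no bracket -> illegal
(3,1): no bracket -> illegal
(3,2): flips 1 -> legal
(3,5): flips 1 -> legal
(3,6): flips 1 -> legal
(4,2): no bracket -> illegal
(4,6): flips 1 -> legal
(4,7): no bracket -> illegal
(5,7): flips 1 -> legal
(6,5): no bracket -> illegal
(6,6): no bracket -> illegal
(7,6): no bracket -> illegal
(7,7): no bracket -> illegal
B mobility = 8
-- W to move --
(1,4): no bracket -> illegal
(1,5): no bracket -> illegal
(1,6): no bracket -> illegal
(2,4): no bracket -> illegal
(2,6): no bracket -> illegal
(3,2): no bracket -> illegal
(3,5): flips 1 -> legal
(3,6): no bracket -> illegal
(4,2): flips 2 -> legal
(4,6): no bracket -> illegal
(5,2): no bracket -> illegal
(5,3): flips 3 -> legal
(6,3): flips 1 -> legal
(6,4): no bracket -> illegal
(6,5): flips 1 -> legal
(6,6): flips 2 -> legal
W mobility = 6

Answer: B=8 W=6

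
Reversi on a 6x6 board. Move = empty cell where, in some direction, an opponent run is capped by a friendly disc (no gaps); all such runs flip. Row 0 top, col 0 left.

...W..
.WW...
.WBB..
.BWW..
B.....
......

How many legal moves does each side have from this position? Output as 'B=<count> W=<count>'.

Answer: B=9 W=6

Derivation:
-- B to move --
(0,0): flips 1 -> legal
(0,1): flips 3 -> legal
(0,2): flips 1 -> legal
(0,4): no bracket -> illegal
(1,0): no bracket -> illegal
(1,3): no bracket -> illegal
(1,4): no bracket -> illegal
(2,0): flips 1 -> legal
(2,4): no bracket -> illegal
(3,0): no bracket -> illegal
(3,4): flips 2 -> legal
(4,1): flips 1 -> legal
(4,2): flips 1 -> legal
(4,3): flips 1 -> legal
(4,4): flips 1 -> legal
B mobility = 9
-- W to move --
(1,3): flips 1 -> legal
(1,4): flips 1 -> legal
(2,0): no bracket -> illegal
(2,4): flips 2 -> legal
(3,0): flips 1 -> legal
(3,4): flips 1 -> legal
(4,1): flips 1 -> legal
(4,2): no bracket -> illegal
(5,0): no bracket -> illegal
(5,1): no bracket -> illegal
W mobility = 6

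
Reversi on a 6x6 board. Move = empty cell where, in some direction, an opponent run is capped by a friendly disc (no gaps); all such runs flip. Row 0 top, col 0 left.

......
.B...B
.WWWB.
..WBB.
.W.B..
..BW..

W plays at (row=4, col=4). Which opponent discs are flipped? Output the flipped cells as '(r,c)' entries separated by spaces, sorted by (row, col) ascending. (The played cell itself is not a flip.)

Dir NW: opp run (3,3) capped by W -> flip
Dir N: opp run (3,4) (2,4), next='.' -> no flip
Dir NE: first cell '.' (not opp) -> no flip
Dir W: opp run (4,3), next='.' -> no flip
Dir E: first cell '.' (not opp) -> no flip
Dir SW: first cell 'W' (not opp) -> no flip
Dir S: first cell '.' (not opp) -> no flip
Dir SE: first cell '.' (not opp) -> no flip

Answer: (3,3)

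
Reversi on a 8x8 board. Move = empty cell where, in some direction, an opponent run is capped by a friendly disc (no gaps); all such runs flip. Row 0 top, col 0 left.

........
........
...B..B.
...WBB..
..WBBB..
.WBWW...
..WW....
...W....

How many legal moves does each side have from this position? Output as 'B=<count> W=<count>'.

Answer: B=10 W=8

Derivation:
-- B to move --
(2,2): flips 1 -> legal
(2,4): no bracket -> illegal
(3,1): no bracket -> illegal
(3,2): flips 2 -> legal
(4,0): no bracket -> illegal
(4,1): flips 1 -> legal
(5,0): flips 1 -> legal
(5,5): flips 2 -> legal
(6,0): no bracket -> illegal
(6,1): no bracket -> illegal
(6,4): flips 1 -> legal
(6,5): flips 1 -> legal
(7,1): flips 2 -> legal
(7,2): flips 3 -> legal
(7,4): flips 1 -> legal
B mobility = 10
-- W to move --
(1,2): no bracket -> illegal
(1,3): flips 1 -> legal
(1,4): no bracket -> illegal
(1,5): no bracket -> illegal
(1,6): no bracket -> illegal
(1,7): flips 3 -> legal
(2,2): no bracket -> illegal
(2,4): flips 2 -> legal
(2,5): no bracket -> illegal
(2,7): no bracket -> illegal
(3,2): flips 1 -> legal
(3,6): flips 3 -> legal
(3,7): no bracket -> illegal
(4,1): flips 1 -> legal
(4,6): flips 3 -> legal
(5,5): flips 1 -> legal
(5,6): no bracket -> illegal
(6,1): no bracket -> illegal
W mobility = 8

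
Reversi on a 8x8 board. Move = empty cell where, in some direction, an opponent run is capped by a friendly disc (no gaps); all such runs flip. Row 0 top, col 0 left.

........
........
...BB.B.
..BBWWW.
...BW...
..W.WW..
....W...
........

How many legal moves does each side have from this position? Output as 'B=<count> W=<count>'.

Answer: B=9 W=9

Derivation:
-- B to move --
(2,5): flips 1 -> legal
(2,7): no bracket -> illegal
(3,7): flips 3 -> legal
(4,1): no bracket -> illegal
(4,2): no bracket -> illegal
(4,5): flips 2 -> legal
(4,6): flips 2 -> legal
(4,7): no bracket -> illegal
(5,1): no bracket -> illegal
(5,3): flips 2 -> legal
(5,6): no bracket -> illegal
(6,1): flips 1 -> legal
(6,2): no bracket -> illegal
(6,3): no bracket -> illegal
(6,5): flips 1 -> legal
(6,6): flips 2 -> legal
(7,3): no bracket -> illegal
(7,4): flips 4 -> legal
(7,5): no bracket -> illegal
B mobility = 9
-- W to move --
(1,2): flips 1 -> legal
(1,3): flips 1 -> legal
(1,4): flips 1 -> legal
(1,5): no bracket -> illegal
(1,6): flips 1 -> legal
(1,7): flips 1 -> legal
(2,1): flips 2 -> legal
(2,2): flips 1 -> legal
(2,5): no bracket -> illegal
(2,7): no bracket -> illegal
(3,1): flips 2 -> legal
(3,7): no bracket -> illegal
(4,1): no bracket -> illegal
(4,2): flips 1 -> legal
(5,3): no bracket -> illegal
W mobility = 9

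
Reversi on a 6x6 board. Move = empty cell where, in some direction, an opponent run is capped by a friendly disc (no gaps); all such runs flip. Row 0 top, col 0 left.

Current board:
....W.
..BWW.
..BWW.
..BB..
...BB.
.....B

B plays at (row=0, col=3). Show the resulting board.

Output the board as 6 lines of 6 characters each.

Place B at (0,3); scan 8 dirs for brackets.
Dir NW: edge -> no flip
Dir N: edge -> no flip
Dir NE: edge -> no flip
Dir W: first cell '.' (not opp) -> no flip
Dir E: opp run (0,4), next='.' -> no flip
Dir SW: first cell 'B' (not opp) -> no flip
Dir S: opp run (1,3) (2,3) capped by B -> flip
Dir SE: opp run (1,4), next='.' -> no flip
All flips: (1,3) (2,3)

Answer: ...BW.
..BBW.
..BBW.
..BB..
...BB.
.....B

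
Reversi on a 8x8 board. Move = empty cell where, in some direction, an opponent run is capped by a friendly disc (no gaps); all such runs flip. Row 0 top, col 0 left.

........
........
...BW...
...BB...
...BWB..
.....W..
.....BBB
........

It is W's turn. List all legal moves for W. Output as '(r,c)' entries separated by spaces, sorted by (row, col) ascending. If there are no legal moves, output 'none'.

Answer: (2,2) (3,5) (4,2) (4,6) (7,5) (7,7)

Derivation:
(1,2): no bracket -> illegal
(1,3): no bracket -> illegal
(1,4): no bracket -> illegal
(2,2): flips 2 -> legal
(2,5): no bracket -> illegal
(3,2): no bracket -> illegal
(3,5): flips 1 -> legal
(3,6): no bracket -> illegal
(4,2): flips 2 -> legal
(4,6): flips 1 -> legal
(5,2): no bracket -> illegal
(5,3): no bracket -> illegal
(5,4): no bracket -> illegal
(5,6): no bracket -> illegal
(5,7): no bracket -> illegal
(6,4): no bracket -> illegal
(7,4): no bracket -> illegal
(7,5): flips 1 -> legal
(7,6): no bracket -> illegal
(7,7): flips 1 -> legal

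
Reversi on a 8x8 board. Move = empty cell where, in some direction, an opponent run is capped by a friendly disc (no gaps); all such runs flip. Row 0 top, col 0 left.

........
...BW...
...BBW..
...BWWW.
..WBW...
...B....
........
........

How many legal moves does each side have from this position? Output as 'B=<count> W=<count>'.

-- B to move --
(0,3): no bracket -> illegal
(0,4): flips 1 -> legal
(0,5): flips 1 -> legal
(1,5): flips 1 -> legal
(1,6): flips 2 -> legal
(2,6): flips 3 -> legal
(2,7): no bracket -> illegal
(3,1): flips 1 -> legal
(3,2): no bracket -> illegal
(3,7): flips 3 -> legal
(4,1): flips 1 -> legal
(4,5): flips 2 -> legal
(4,6): flips 1 -> legal
(4,7): no bracket -> illegal
(5,1): flips 1 -> legal
(5,2): no bracket -> illegal
(5,4): flips 2 -> legal
(5,5): flips 1 -> legal
B mobility = 13
-- W to move --
(0,2): flips 2 -> legal
(0,3): no bracket -> illegal
(0,4): no bracket -> illegal
(1,2): flips 2 -> legal
(1,5): flips 2 -> legal
(2,2): flips 3 -> legal
(3,2): flips 2 -> legal
(5,2): flips 1 -> legal
(5,4): no bracket -> illegal
(6,2): flips 1 -> legal
(6,3): no bracket -> illegal
(6,4): flips 1 -> legal
W mobility = 8

Answer: B=13 W=8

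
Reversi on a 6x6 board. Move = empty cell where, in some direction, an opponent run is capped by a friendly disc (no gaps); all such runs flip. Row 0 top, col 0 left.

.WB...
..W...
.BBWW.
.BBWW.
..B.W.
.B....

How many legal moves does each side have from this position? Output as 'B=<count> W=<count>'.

Answer: B=7 W=6

Derivation:
-- B to move --
(0,0): flips 1 -> legal
(0,3): flips 1 -> legal
(1,0): no bracket -> illegal
(1,1): no bracket -> illegal
(1,3): no bracket -> illegal
(1,4): flips 1 -> legal
(1,5): flips 2 -> legal
(2,5): flips 2 -> legal
(3,5): flips 2 -> legal
(4,3): no bracket -> illegal
(4,5): no bracket -> illegal
(5,3): no bracket -> illegal
(5,4): no bracket -> illegal
(5,5): flips 2 -> legal
B mobility = 7
-- W to move --
(0,3): flips 1 -> legal
(1,0): no bracket -> illegal
(1,1): flips 1 -> legal
(1,3): no bracket -> illegal
(2,0): flips 2 -> legal
(3,0): flips 3 -> legal
(4,0): no bracket -> illegal
(4,1): flips 1 -> legal
(4,3): no bracket -> illegal
(5,0): no bracket -> illegal
(5,2): flips 3 -> legal
(5,3): no bracket -> illegal
W mobility = 6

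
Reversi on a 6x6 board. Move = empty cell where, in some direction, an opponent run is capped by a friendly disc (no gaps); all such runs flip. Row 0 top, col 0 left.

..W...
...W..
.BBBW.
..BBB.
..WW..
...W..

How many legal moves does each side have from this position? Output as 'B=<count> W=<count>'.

-- B to move --
(0,1): no bracket -> illegal
(0,3): flips 1 -> legal
(0,4): flips 1 -> legal
(1,1): no bracket -> illegal
(1,2): no bracket -> illegal
(1,4): flips 1 -> legal
(1,5): flips 1 -> legal
(2,5): flips 1 -> legal
(3,1): no bracket -> illegal
(3,5): no bracket -> illegal
(4,1): no bracket -> illegal
(4,4): no bracket -> illegal
(5,1): flips 1 -> legal
(5,2): flips 2 -> legal
(5,4): flips 1 -> legal
B mobility = 8
-- W to move --
(1,0): flips 2 -> legal
(1,1): no bracket -> illegal
(1,2): flips 2 -> legal
(1,4): no bracket -> illegal
(2,0): flips 3 -> legal
(2,5): flips 1 -> legal
(3,0): no bracket -> illegal
(3,1): flips 1 -> legal
(3,5): no bracket -> illegal
(4,1): no bracket -> illegal
(4,4): flips 1 -> legal
(4,5): no bracket -> illegal
W mobility = 6

Answer: B=8 W=6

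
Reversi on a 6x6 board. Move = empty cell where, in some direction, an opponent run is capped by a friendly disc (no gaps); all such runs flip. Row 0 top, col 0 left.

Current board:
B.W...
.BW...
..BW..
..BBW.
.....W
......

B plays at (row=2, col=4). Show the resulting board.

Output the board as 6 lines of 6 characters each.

Answer: B.W...
.BW...
..BBB.
..BBW.
.....W
......

Derivation:
Place B at (2,4); scan 8 dirs for brackets.
Dir NW: first cell '.' (not opp) -> no flip
Dir N: first cell '.' (not opp) -> no flip
Dir NE: first cell '.' (not opp) -> no flip
Dir W: opp run (2,3) capped by B -> flip
Dir E: first cell '.' (not opp) -> no flip
Dir SW: first cell 'B' (not opp) -> no flip
Dir S: opp run (3,4), next='.' -> no flip
Dir SE: first cell '.' (not opp) -> no flip
All flips: (2,3)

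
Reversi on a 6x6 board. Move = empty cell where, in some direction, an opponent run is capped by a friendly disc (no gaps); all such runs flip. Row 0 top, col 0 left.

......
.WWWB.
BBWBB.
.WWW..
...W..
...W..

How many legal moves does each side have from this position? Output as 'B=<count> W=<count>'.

-- B to move --
(0,0): no bracket -> illegal
(0,1): flips 2 -> legal
(0,2): flips 2 -> legal
(0,3): flips 2 -> legal
(0,4): no bracket -> illegal
(1,0): flips 3 -> legal
(3,0): no bracket -> illegal
(3,4): no bracket -> illegal
(4,0): no bracket -> illegal
(4,1): flips 2 -> legal
(4,2): flips 2 -> legal
(4,4): no bracket -> illegal
(5,2): no bracket -> illegal
(5,4): flips 2 -> legal
B mobility = 7
-- W to move --
(0,3): no bracket -> illegal
(0,4): no bracket -> illegal
(0,5): flips 2 -> legal
(1,0): flips 1 -> legal
(1,5): flips 2 -> legal
(2,5): flips 2 -> legal
(3,0): flips 1 -> legal
(3,4): flips 1 -> legal
(3,5): flips 1 -> legal
W mobility = 7

Answer: B=7 W=7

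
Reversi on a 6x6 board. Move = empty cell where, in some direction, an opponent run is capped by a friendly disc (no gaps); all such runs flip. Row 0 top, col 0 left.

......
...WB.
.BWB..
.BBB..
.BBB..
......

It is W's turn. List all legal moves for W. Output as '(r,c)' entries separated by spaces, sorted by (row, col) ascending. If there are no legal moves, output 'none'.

(0,3): no bracket -> illegal
(0,4): no bracket -> illegal
(0,5): no bracket -> illegal
(1,0): no bracket -> illegal
(1,1): no bracket -> illegal
(1,2): no bracket -> illegal
(1,5): flips 1 -> legal
(2,0): flips 1 -> legal
(2,4): flips 1 -> legal
(2,5): no bracket -> illegal
(3,0): no bracket -> illegal
(3,4): no bracket -> illegal
(4,0): flips 1 -> legal
(4,4): flips 1 -> legal
(5,0): no bracket -> illegal
(5,1): no bracket -> illegal
(5,2): flips 2 -> legal
(5,3): flips 3 -> legal
(5,4): no bracket -> illegal

Answer: (1,5) (2,0) (2,4) (4,0) (4,4) (5,2) (5,3)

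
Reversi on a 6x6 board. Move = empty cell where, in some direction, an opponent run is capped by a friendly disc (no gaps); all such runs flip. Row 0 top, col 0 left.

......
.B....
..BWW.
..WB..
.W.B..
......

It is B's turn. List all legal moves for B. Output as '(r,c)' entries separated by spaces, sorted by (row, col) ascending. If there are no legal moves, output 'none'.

(1,2): no bracket -> illegal
(1,3): flips 1 -> legal
(1,4): no bracket -> illegal
(1,5): flips 1 -> legal
(2,1): flips 1 -> legal
(2,5): flips 2 -> legal
(3,0): no bracket -> illegal
(3,1): flips 1 -> legal
(3,4): no bracket -> illegal
(3,5): no bracket -> illegal
(4,0): no bracket -> illegal
(4,2): flips 1 -> legal
(5,0): no bracket -> illegal
(5,1): no bracket -> illegal
(5,2): no bracket -> illegal

Answer: (1,3) (1,5) (2,1) (2,5) (3,1) (4,2)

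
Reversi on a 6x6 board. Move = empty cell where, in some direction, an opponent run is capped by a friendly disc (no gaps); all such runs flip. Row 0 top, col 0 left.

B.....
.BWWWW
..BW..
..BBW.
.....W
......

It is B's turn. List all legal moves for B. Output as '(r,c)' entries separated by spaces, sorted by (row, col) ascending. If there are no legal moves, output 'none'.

Answer: (0,2) (0,3) (0,4) (0,5) (2,4) (3,5)

Derivation:
(0,1): no bracket -> illegal
(0,2): flips 1 -> legal
(0,3): flips 2 -> legal
(0,4): flips 1 -> legal
(0,5): flips 2 -> legal
(2,1): no bracket -> illegal
(2,4): flips 1 -> legal
(2,5): no bracket -> illegal
(3,5): flips 1 -> legal
(4,3): no bracket -> illegal
(4,4): no bracket -> illegal
(5,4): no bracket -> illegal
(5,5): no bracket -> illegal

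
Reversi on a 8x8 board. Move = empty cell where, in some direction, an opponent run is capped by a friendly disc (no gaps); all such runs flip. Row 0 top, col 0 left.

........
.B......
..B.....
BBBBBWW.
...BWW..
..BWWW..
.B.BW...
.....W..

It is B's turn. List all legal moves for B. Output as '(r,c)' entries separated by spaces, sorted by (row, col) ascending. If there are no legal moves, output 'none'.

Answer: (2,7) (3,7) (4,6) (5,6) (6,5) (6,6) (7,4)

Derivation:
(2,4): no bracket -> illegal
(2,5): no bracket -> illegal
(2,6): no bracket -> illegal
(2,7): flips 3 -> legal
(3,7): flips 2 -> legal
(4,2): no bracket -> illegal
(4,6): flips 2 -> legal
(4,7): no bracket -> illegal
(5,6): flips 4 -> legal
(6,2): no bracket -> illegal
(6,5): flips 2 -> legal
(6,6): flips 2 -> legal
(7,3): no bracket -> illegal
(7,4): flips 3 -> legal
(7,6): no bracket -> illegal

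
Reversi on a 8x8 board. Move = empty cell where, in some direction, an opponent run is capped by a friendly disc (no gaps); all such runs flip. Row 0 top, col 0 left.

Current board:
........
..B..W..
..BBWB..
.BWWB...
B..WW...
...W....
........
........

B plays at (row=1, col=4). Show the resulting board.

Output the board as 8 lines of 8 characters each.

Answer: ........
..B.BW..
..BBBB..
.BWWB...
B..WW...
...W....
........
........

Derivation:
Place B at (1,4); scan 8 dirs for brackets.
Dir NW: first cell '.' (not opp) -> no flip
Dir N: first cell '.' (not opp) -> no flip
Dir NE: first cell '.' (not opp) -> no flip
Dir W: first cell '.' (not opp) -> no flip
Dir E: opp run (1,5), next='.' -> no flip
Dir SW: first cell 'B' (not opp) -> no flip
Dir S: opp run (2,4) capped by B -> flip
Dir SE: first cell 'B' (not opp) -> no flip
All flips: (2,4)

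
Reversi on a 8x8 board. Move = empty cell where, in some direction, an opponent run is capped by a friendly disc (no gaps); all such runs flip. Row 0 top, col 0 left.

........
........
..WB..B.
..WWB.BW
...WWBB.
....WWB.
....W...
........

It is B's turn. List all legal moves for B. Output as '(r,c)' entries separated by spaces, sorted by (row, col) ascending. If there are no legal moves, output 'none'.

(1,1): no bracket -> illegal
(1,2): no bracket -> illegal
(1,3): no bracket -> illegal
(2,1): flips 1 -> legal
(2,4): no bracket -> illegal
(2,7): no bracket -> illegal
(3,1): flips 2 -> legal
(3,5): no bracket -> illegal
(4,1): flips 1 -> legal
(4,2): flips 2 -> legal
(4,7): no bracket -> illegal
(5,2): flips 1 -> legal
(5,3): flips 4 -> legal
(6,3): flips 1 -> legal
(6,5): flips 1 -> legal
(6,6): no bracket -> illegal
(7,3): flips 2 -> legal
(7,4): flips 3 -> legal
(7,5): no bracket -> illegal

Answer: (2,1) (3,1) (4,1) (4,2) (5,2) (5,3) (6,3) (6,5) (7,3) (7,4)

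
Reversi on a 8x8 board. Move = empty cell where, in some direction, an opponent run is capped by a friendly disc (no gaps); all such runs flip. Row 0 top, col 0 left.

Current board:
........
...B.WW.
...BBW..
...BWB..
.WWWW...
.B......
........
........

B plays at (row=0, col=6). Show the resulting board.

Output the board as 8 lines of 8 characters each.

Answer: ......B.
...B.BW.
...BBW..
...BWB..
.WWWW...
.B......
........
........

Derivation:
Place B at (0,6); scan 8 dirs for brackets.
Dir NW: edge -> no flip
Dir N: edge -> no flip
Dir NE: edge -> no flip
Dir W: first cell '.' (not opp) -> no flip
Dir E: first cell '.' (not opp) -> no flip
Dir SW: opp run (1,5) capped by B -> flip
Dir S: opp run (1,6), next='.' -> no flip
Dir SE: first cell '.' (not opp) -> no flip
All flips: (1,5)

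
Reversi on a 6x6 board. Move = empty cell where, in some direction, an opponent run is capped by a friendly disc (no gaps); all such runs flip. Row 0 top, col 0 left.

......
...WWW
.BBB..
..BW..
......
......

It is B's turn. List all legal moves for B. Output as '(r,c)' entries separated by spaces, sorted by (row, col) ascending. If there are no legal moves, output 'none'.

Answer: (0,3) (0,4) (0,5) (3,4) (4,3) (4,4)

Derivation:
(0,2): no bracket -> illegal
(0,3): flips 1 -> legal
(0,4): flips 1 -> legal
(0,5): flips 1 -> legal
(1,2): no bracket -> illegal
(2,4): no bracket -> illegal
(2,5): no bracket -> illegal
(3,4): flips 1 -> legal
(4,2): no bracket -> illegal
(4,3): flips 1 -> legal
(4,4): flips 1 -> legal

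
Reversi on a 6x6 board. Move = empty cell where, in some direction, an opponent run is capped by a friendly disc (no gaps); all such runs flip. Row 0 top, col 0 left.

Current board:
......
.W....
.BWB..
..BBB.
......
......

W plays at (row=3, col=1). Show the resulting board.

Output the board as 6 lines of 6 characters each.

Place W at (3,1); scan 8 dirs for brackets.
Dir NW: first cell '.' (not opp) -> no flip
Dir N: opp run (2,1) capped by W -> flip
Dir NE: first cell 'W' (not opp) -> no flip
Dir W: first cell '.' (not opp) -> no flip
Dir E: opp run (3,2) (3,3) (3,4), next='.' -> no flip
Dir SW: first cell '.' (not opp) -> no flip
Dir S: first cell '.' (not opp) -> no flip
Dir SE: first cell '.' (not opp) -> no flip
All flips: (2,1)

Answer: ......
.W....
.WWB..
.WBBB.
......
......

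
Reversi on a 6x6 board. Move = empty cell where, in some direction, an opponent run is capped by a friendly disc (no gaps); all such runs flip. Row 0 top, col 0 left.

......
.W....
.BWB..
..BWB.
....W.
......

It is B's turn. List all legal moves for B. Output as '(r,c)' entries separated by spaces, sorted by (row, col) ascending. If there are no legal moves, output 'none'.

(0,0): no bracket -> illegal
(0,1): flips 1 -> legal
(0,2): no bracket -> illegal
(1,0): no bracket -> illegal
(1,2): flips 1 -> legal
(1,3): no bracket -> illegal
(2,0): no bracket -> illegal
(2,4): no bracket -> illegal
(3,1): no bracket -> illegal
(3,5): no bracket -> illegal
(4,2): no bracket -> illegal
(4,3): flips 1 -> legal
(4,5): no bracket -> illegal
(5,3): no bracket -> illegal
(5,4): flips 1 -> legal
(5,5): no bracket -> illegal

Answer: (0,1) (1,2) (4,3) (5,4)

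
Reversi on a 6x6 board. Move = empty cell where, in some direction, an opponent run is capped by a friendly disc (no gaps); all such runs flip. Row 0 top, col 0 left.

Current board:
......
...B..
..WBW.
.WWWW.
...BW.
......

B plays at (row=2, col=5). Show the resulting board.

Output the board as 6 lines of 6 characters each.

Place B at (2,5); scan 8 dirs for brackets.
Dir NW: first cell '.' (not opp) -> no flip
Dir N: first cell '.' (not opp) -> no flip
Dir NE: edge -> no flip
Dir W: opp run (2,4) capped by B -> flip
Dir E: edge -> no flip
Dir SW: opp run (3,4) capped by B -> flip
Dir S: first cell '.' (not opp) -> no flip
Dir SE: edge -> no flip
All flips: (2,4) (3,4)

Answer: ......
...B..
..WBBB
.WWWB.
...BW.
......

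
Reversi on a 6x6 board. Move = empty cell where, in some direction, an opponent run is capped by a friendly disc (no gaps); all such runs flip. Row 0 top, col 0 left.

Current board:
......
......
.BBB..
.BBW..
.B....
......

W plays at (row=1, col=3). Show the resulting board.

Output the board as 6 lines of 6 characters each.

Answer: ......
...W..
.BBW..
.BBW..
.B....
......

Derivation:
Place W at (1,3); scan 8 dirs for brackets.
Dir NW: first cell '.' (not opp) -> no flip
Dir N: first cell '.' (not opp) -> no flip
Dir NE: first cell '.' (not opp) -> no flip
Dir W: first cell '.' (not opp) -> no flip
Dir E: first cell '.' (not opp) -> no flip
Dir SW: opp run (2,2) (3,1), next='.' -> no flip
Dir S: opp run (2,3) capped by W -> flip
Dir SE: first cell '.' (not opp) -> no flip
All flips: (2,3)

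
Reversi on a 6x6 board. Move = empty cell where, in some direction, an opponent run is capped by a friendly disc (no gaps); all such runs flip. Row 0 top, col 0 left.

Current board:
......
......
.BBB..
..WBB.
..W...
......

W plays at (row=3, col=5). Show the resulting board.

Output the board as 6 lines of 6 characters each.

Place W at (3,5); scan 8 dirs for brackets.
Dir NW: first cell '.' (not opp) -> no flip
Dir N: first cell '.' (not opp) -> no flip
Dir NE: edge -> no flip
Dir W: opp run (3,4) (3,3) capped by W -> flip
Dir E: edge -> no flip
Dir SW: first cell '.' (not opp) -> no flip
Dir S: first cell '.' (not opp) -> no flip
Dir SE: edge -> no flip
All flips: (3,3) (3,4)

Answer: ......
......
.BBB..
..WWWW
..W...
......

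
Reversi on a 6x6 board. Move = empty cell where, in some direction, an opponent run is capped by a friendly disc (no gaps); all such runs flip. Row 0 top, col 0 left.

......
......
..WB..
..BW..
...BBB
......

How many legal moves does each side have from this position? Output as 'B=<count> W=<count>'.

-- B to move --
(1,1): flips 2 -> legal
(1,2): flips 1 -> legal
(1,3): no bracket -> illegal
(2,1): flips 1 -> legal
(2,4): no bracket -> illegal
(3,1): no bracket -> illegal
(3,4): flips 1 -> legal
(4,2): no bracket -> illegal
B mobility = 4
-- W to move --
(1,2): no bracket -> illegal
(1,3): flips 1 -> legal
(1,4): no bracket -> illegal
(2,1): no bracket -> illegal
(2,4): flips 1 -> legal
(3,1): flips 1 -> legal
(3,4): no bracket -> illegal
(3,5): no bracket -> illegal
(4,1): no bracket -> illegal
(4,2): flips 1 -> legal
(5,2): no bracket -> illegal
(5,3): flips 1 -> legal
(5,4): no bracket -> illegal
(5,5): flips 1 -> legal
W mobility = 6

Answer: B=4 W=6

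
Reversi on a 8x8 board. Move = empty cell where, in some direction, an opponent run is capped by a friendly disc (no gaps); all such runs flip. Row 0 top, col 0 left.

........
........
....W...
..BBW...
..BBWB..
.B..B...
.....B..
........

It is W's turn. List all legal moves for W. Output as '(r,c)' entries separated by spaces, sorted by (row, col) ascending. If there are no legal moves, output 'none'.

Answer: (2,2) (3,1) (4,1) (4,6) (5,2) (5,6) (6,0) (6,4)

Derivation:
(2,1): no bracket -> illegal
(2,2): flips 1 -> legal
(2,3): no bracket -> illegal
(3,1): flips 2 -> legal
(3,5): no bracket -> illegal
(3,6): no bracket -> illegal
(4,0): no bracket -> illegal
(4,1): flips 2 -> legal
(4,6): flips 1 -> legal
(5,0): no bracket -> illegal
(5,2): flips 1 -> legal
(5,3): no bracket -> illegal
(5,5): no bracket -> illegal
(5,6): flips 1 -> legal
(6,0): flips 3 -> legal
(6,1): no bracket -> illegal
(6,2): no bracket -> illegal
(6,3): no bracket -> illegal
(6,4): flips 1 -> legal
(6,6): no bracket -> illegal
(7,4): no bracket -> illegal
(7,5): no bracket -> illegal
(7,6): no bracket -> illegal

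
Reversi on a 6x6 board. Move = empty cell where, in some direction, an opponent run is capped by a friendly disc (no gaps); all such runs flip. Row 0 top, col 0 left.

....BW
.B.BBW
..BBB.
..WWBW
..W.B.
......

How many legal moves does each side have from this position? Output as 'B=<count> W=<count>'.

-- B to move --
(2,1): no bracket -> illegal
(2,5): no bracket -> illegal
(3,1): flips 2 -> legal
(4,1): flips 1 -> legal
(4,3): flips 1 -> legal
(4,5): no bracket -> illegal
(5,1): flips 2 -> legal
(5,2): flips 2 -> legal
(5,3): no bracket -> illegal
B mobility = 5
-- W to move --
(0,0): flips 2 -> legal
(0,1): no bracket -> illegal
(0,2): flips 2 -> legal
(0,3): flips 3 -> legal
(1,0): no bracket -> illegal
(1,2): flips 3 -> legal
(2,0): no bracket -> illegal
(2,1): no bracket -> illegal
(2,5): no bracket -> illegal
(3,1): no bracket -> illegal
(4,3): no bracket -> illegal
(4,5): no bracket -> illegal
(5,3): flips 1 -> legal
(5,4): no bracket -> illegal
(5,5): flips 1 -> legal
W mobility = 6

Answer: B=5 W=6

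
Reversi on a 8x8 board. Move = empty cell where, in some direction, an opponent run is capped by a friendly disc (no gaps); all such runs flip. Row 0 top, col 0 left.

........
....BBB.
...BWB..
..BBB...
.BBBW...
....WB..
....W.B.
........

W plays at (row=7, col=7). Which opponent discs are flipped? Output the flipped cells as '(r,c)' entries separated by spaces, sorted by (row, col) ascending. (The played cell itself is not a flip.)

Answer: (5,5) (6,6)

Derivation:
Dir NW: opp run (6,6) (5,5) capped by W -> flip
Dir N: first cell '.' (not opp) -> no flip
Dir NE: edge -> no flip
Dir W: first cell '.' (not opp) -> no flip
Dir E: edge -> no flip
Dir SW: edge -> no flip
Dir S: edge -> no flip
Dir SE: edge -> no flip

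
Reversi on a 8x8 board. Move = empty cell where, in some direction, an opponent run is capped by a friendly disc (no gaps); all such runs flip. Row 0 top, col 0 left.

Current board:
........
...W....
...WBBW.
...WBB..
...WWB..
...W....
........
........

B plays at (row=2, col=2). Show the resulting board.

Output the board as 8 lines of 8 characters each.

Answer: ........
...W....
..BBBBW.
...WBB..
...WWB..
...W....
........
........

Derivation:
Place B at (2,2); scan 8 dirs for brackets.
Dir NW: first cell '.' (not opp) -> no flip
Dir N: first cell '.' (not opp) -> no flip
Dir NE: opp run (1,3), next='.' -> no flip
Dir W: first cell '.' (not opp) -> no flip
Dir E: opp run (2,3) capped by B -> flip
Dir SW: first cell '.' (not opp) -> no flip
Dir S: first cell '.' (not opp) -> no flip
Dir SE: opp run (3,3) (4,4), next='.' -> no flip
All flips: (2,3)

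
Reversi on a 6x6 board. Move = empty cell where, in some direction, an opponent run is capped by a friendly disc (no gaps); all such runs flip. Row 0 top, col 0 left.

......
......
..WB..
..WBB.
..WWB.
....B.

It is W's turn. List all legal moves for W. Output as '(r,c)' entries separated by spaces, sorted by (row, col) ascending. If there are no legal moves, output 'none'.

(1,2): no bracket -> illegal
(1,3): flips 2 -> legal
(1,4): flips 1 -> legal
(2,4): flips 2 -> legal
(2,5): flips 1 -> legal
(3,5): flips 2 -> legal
(4,5): flips 1 -> legal
(5,3): no bracket -> illegal
(5,5): flips 2 -> legal

Answer: (1,3) (1,4) (2,4) (2,5) (3,5) (4,5) (5,5)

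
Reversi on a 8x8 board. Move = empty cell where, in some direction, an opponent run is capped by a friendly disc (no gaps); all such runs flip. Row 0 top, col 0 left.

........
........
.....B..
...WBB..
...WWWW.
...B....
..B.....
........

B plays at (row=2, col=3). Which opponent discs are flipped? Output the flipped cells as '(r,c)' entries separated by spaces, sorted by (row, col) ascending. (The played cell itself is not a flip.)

Answer: (3,3) (4,3)

Derivation:
Dir NW: first cell '.' (not opp) -> no flip
Dir N: first cell '.' (not opp) -> no flip
Dir NE: first cell '.' (not opp) -> no flip
Dir W: first cell '.' (not opp) -> no flip
Dir E: first cell '.' (not opp) -> no flip
Dir SW: first cell '.' (not opp) -> no flip
Dir S: opp run (3,3) (4,3) capped by B -> flip
Dir SE: first cell 'B' (not opp) -> no flip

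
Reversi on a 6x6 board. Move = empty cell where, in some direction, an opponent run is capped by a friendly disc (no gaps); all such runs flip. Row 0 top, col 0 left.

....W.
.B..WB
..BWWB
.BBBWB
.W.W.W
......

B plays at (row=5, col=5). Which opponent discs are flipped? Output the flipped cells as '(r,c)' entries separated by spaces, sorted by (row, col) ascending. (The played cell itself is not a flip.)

Dir NW: first cell '.' (not opp) -> no flip
Dir N: opp run (4,5) capped by B -> flip
Dir NE: edge -> no flip
Dir W: first cell '.' (not opp) -> no flip
Dir E: edge -> no flip
Dir SW: edge -> no flip
Dir S: edge -> no flip
Dir SE: edge -> no flip

Answer: (4,5)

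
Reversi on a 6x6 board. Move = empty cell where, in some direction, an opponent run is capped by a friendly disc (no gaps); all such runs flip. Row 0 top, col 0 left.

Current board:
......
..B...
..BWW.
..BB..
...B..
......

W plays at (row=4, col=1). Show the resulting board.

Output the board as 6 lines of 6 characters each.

Answer: ......
..B...
..BWW.
..WB..
.W.B..
......

Derivation:
Place W at (4,1); scan 8 dirs for brackets.
Dir NW: first cell '.' (not opp) -> no flip
Dir N: first cell '.' (not opp) -> no flip
Dir NE: opp run (3,2) capped by W -> flip
Dir W: first cell '.' (not opp) -> no flip
Dir E: first cell '.' (not opp) -> no flip
Dir SW: first cell '.' (not opp) -> no flip
Dir S: first cell '.' (not opp) -> no flip
Dir SE: first cell '.' (not opp) -> no flip
All flips: (3,2)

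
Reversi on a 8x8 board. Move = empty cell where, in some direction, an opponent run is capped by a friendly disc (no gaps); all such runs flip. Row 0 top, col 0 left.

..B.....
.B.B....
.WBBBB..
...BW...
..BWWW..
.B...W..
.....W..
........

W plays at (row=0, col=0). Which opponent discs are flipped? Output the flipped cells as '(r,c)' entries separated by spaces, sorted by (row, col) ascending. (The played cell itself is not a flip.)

Dir NW: edge -> no flip
Dir N: edge -> no flip
Dir NE: edge -> no flip
Dir W: edge -> no flip
Dir E: first cell '.' (not opp) -> no flip
Dir SW: edge -> no flip
Dir S: first cell '.' (not opp) -> no flip
Dir SE: opp run (1,1) (2,2) (3,3) capped by W -> flip

Answer: (1,1) (2,2) (3,3)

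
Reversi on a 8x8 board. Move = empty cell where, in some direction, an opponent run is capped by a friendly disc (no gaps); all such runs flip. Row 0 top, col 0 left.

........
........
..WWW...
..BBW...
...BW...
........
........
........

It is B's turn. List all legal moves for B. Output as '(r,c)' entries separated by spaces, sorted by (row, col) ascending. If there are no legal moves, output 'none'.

(1,1): flips 1 -> legal
(1,2): flips 1 -> legal
(1,3): flips 1 -> legal
(1,4): flips 1 -> legal
(1,5): flips 1 -> legal
(2,1): no bracket -> illegal
(2,5): flips 1 -> legal
(3,1): no bracket -> illegal
(3,5): flips 1 -> legal
(4,5): flips 1 -> legal
(5,3): no bracket -> illegal
(5,4): no bracket -> illegal
(5,5): flips 1 -> legal

Answer: (1,1) (1,2) (1,3) (1,4) (1,5) (2,5) (3,5) (4,5) (5,5)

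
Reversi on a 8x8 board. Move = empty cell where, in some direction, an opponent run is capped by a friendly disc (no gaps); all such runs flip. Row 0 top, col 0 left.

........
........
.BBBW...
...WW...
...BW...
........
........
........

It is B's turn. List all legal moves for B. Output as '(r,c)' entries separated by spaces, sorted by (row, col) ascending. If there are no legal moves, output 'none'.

Answer: (2,5) (4,5) (5,5)

Derivation:
(1,3): no bracket -> illegal
(1,4): no bracket -> illegal
(1,5): no bracket -> illegal
(2,5): flips 2 -> legal
(3,2): no bracket -> illegal
(3,5): no bracket -> illegal
(4,2): no bracket -> illegal
(4,5): flips 2 -> legal
(5,3): no bracket -> illegal
(5,4): no bracket -> illegal
(5,5): flips 2 -> legal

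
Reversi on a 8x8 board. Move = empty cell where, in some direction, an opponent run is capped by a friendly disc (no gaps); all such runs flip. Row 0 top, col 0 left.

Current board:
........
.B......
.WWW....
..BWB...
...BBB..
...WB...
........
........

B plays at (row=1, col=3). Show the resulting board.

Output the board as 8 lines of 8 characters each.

Answer: ........
.B.B....
.WWB....
..BBB...
...BBB..
...WB...
........
........

Derivation:
Place B at (1,3); scan 8 dirs for brackets.
Dir NW: first cell '.' (not opp) -> no flip
Dir N: first cell '.' (not opp) -> no flip
Dir NE: first cell '.' (not opp) -> no flip
Dir W: first cell '.' (not opp) -> no flip
Dir E: first cell '.' (not opp) -> no flip
Dir SW: opp run (2,2), next='.' -> no flip
Dir S: opp run (2,3) (3,3) capped by B -> flip
Dir SE: first cell '.' (not opp) -> no flip
All flips: (2,3) (3,3)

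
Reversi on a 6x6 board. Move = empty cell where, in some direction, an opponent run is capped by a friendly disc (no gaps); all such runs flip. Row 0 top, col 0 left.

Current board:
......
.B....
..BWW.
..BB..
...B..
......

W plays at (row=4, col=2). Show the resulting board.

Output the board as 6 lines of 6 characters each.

Answer: ......
.B....
..BWW.
..BW..
..WB..
......

Derivation:
Place W at (4,2); scan 8 dirs for brackets.
Dir NW: first cell '.' (not opp) -> no flip
Dir N: opp run (3,2) (2,2), next='.' -> no flip
Dir NE: opp run (3,3) capped by W -> flip
Dir W: first cell '.' (not opp) -> no flip
Dir E: opp run (4,3), next='.' -> no flip
Dir SW: first cell '.' (not opp) -> no flip
Dir S: first cell '.' (not opp) -> no flip
Dir SE: first cell '.' (not opp) -> no flip
All flips: (3,3)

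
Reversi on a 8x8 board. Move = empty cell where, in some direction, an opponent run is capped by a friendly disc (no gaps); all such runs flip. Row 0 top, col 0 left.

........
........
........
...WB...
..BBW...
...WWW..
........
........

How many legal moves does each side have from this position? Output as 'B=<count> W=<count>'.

Answer: B=7 W=6

Derivation:
-- B to move --
(2,2): no bracket -> illegal
(2,3): flips 1 -> legal
(2,4): flips 1 -> legal
(3,2): flips 1 -> legal
(3,5): no bracket -> illegal
(4,5): flips 1 -> legal
(4,6): no bracket -> illegal
(5,2): no bracket -> illegal
(5,6): no bracket -> illegal
(6,2): no bracket -> illegal
(6,3): flips 1 -> legal
(6,4): flips 3 -> legal
(6,5): flips 1 -> legal
(6,6): no bracket -> illegal
B mobility = 7
-- W to move --
(2,3): no bracket -> illegal
(2,4): flips 1 -> legal
(2,5): no bracket -> illegal
(3,1): flips 1 -> legal
(3,2): flips 1 -> legal
(3,5): flips 1 -> legal
(4,1): flips 2 -> legal
(4,5): no bracket -> illegal
(5,1): flips 1 -> legal
(5,2): no bracket -> illegal
W mobility = 6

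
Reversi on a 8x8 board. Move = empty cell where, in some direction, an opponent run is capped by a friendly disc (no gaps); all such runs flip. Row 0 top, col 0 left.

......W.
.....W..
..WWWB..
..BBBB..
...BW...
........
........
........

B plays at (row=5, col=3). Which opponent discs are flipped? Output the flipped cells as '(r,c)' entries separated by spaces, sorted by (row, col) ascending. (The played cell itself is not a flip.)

Answer: (4,4)

Derivation:
Dir NW: first cell '.' (not opp) -> no flip
Dir N: first cell 'B' (not opp) -> no flip
Dir NE: opp run (4,4) capped by B -> flip
Dir W: first cell '.' (not opp) -> no flip
Dir E: first cell '.' (not opp) -> no flip
Dir SW: first cell '.' (not opp) -> no flip
Dir S: first cell '.' (not opp) -> no flip
Dir SE: first cell '.' (not opp) -> no flip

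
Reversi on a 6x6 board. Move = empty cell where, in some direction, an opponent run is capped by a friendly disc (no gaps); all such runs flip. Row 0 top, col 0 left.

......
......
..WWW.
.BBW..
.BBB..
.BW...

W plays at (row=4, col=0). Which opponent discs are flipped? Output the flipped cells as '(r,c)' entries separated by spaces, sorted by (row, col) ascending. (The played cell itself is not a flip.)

Answer: (3,1)

Derivation:
Dir NW: edge -> no flip
Dir N: first cell '.' (not opp) -> no flip
Dir NE: opp run (3,1) capped by W -> flip
Dir W: edge -> no flip
Dir E: opp run (4,1) (4,2) (4,3), next='.' -> no flip
Dir SW: edge -> no flip
Dir S: first cell '.' (not opp) -> no flip
Dir SE: opp run (5,1), next=edge -> no flip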